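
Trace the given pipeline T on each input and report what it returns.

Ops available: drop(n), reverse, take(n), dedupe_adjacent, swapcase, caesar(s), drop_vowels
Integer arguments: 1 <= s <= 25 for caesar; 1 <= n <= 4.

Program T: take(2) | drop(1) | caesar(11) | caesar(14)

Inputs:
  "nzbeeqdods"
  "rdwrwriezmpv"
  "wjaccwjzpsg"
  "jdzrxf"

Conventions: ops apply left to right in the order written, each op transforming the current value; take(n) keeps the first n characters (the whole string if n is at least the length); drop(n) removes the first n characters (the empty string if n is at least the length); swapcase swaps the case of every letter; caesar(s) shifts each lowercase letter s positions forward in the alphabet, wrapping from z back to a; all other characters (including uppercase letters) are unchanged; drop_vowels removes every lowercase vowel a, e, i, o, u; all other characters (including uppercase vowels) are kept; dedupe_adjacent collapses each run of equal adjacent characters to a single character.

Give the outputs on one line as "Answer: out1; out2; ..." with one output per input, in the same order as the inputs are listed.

"y"; "c"; "i"; "c"

Execution, op by op:
  "nzbeeqdods" -> "nz" -> "z" -> "k" -> "y"
  "rdwrwriezmpv" -> "rd" -> "d" -> "o" -> "c"
  "wjaccwjzpsg" -> "wj" -> "j" -> "u" -> "i"
  "jdzrxf" -> "jd" -> "d" -> "o" -> "c"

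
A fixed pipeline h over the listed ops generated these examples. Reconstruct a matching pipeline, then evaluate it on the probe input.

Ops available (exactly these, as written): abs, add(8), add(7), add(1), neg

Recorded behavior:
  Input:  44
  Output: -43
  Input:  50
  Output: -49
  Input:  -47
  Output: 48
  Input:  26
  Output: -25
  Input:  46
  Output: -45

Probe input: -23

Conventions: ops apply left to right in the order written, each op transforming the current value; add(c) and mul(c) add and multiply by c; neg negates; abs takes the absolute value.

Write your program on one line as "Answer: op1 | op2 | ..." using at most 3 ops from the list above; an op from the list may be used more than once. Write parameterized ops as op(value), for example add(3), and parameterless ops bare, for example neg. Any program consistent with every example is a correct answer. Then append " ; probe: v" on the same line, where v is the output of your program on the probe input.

neg | add(1) ; probe: 24

Check, running the answer program on each example:
  44 -> -44 -> -43
  50 -> -50 -> -49
  -47 -> 47 -> 48
  26 -> -26 -> -25
  46 -> -46 -> -45
  probe: -23 -> 23 -> 24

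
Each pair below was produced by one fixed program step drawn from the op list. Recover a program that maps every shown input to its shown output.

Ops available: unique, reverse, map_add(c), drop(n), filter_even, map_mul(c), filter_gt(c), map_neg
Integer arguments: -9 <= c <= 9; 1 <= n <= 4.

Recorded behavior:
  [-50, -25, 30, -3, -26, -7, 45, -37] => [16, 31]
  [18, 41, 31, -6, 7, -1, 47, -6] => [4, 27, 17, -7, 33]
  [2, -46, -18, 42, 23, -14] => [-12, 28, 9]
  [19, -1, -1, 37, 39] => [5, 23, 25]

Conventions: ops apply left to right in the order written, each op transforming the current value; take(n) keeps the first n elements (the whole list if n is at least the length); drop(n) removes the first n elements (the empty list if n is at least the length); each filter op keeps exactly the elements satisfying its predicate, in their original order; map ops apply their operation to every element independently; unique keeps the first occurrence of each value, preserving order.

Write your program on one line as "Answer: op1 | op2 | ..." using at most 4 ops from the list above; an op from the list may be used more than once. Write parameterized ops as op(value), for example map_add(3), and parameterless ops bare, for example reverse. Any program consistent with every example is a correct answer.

map_add(-8) | unique | filter_gt(-7) | map_add(-6)

Check, running the answer program on each example:
  [-50, -25, 30, -3, -26, -7, 45, -37] -> [-58, -33, 22, -11, -34, -15, 37, -45] -> [-58, -33, 22, -11, -34, -15, 37, -45] -> [22, 37] -> [16, 31]
  [18, 41, 31, -6, 7, -1, 47, -6] -> [10, 33, 23, -14, -1, -9, 39, -14] -> [10, 33, 23, -14, -1, -9, 39] -> [10, 33, 23, -1, 39] -> [4, 27, 17, -7, 33]
  [2, -46, -18, 42, 23, -14] -> [-6, -54, -26, 34, 15, -22] -> [-6, -54, -26, 34, 15, -22] -> [-6, 34, 15] -> [-12, 28, 9]
  [19, -1, -1, 37, 39] -> [11, -9, -9, 29, 31] -> [11, -9, 29, 31] -> [11, 29, 31] -> [5, 23, 25]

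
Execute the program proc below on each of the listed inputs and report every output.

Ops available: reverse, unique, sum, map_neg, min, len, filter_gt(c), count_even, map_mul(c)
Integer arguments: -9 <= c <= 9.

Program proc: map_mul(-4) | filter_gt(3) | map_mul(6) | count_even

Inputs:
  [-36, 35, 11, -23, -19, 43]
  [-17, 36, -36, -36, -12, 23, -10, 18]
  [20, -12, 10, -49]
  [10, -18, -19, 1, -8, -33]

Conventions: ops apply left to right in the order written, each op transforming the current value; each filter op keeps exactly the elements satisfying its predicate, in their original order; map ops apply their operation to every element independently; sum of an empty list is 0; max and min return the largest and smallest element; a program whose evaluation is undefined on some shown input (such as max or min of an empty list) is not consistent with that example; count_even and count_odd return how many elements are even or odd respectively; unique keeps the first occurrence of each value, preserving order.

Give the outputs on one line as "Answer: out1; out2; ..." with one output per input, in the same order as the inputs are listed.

Execution, op by op:
  [-36, 35, 11, -23, -19, 43] -> [144, -140, -44, 92, 76, -172] -> [144, 92, 76] -> [864, 552, 456] -> 3
  [-17, 36, -36, -36, -12, 23, -10, 18] -> [68, -144, 144, 144, 48, -92, 40, -72] -> [68, 144, 144, 48, 40] -> [408, 864, 864, 288, 240] -> 5
  [20, -12, 10, -49] -> [-80, 48, -40, 196] -> [48, 196] -> [288, 1176] -> 2
  [10, -18, -19, 1, -8, -33] -> [-40, 72, 76, -4, 32, 132] -> [72, 76, 32, 132] -> [432, 456, 192, 792] -> 4

3; 5; 2; 4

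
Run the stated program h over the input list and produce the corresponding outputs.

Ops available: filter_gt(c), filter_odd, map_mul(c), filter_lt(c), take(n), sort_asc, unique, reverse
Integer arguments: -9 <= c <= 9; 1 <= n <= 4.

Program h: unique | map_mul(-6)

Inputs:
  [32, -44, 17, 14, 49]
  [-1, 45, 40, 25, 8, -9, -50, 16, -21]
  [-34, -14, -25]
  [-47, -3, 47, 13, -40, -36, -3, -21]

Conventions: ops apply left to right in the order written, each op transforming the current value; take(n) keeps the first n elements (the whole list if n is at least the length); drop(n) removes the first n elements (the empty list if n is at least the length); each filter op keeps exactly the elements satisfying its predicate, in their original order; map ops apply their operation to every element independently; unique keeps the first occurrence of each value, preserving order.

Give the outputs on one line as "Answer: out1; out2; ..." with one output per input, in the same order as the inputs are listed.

[-192, 264, -102, -84, -294]; [6, -270, -240, -150, -48, 54, 300, -96, 126]; [204, 84, 150]; [282, 18, -282, -78, 240, 216, 126]

Execution, op by op:
  [32, -44, 17, 14, 49] -> [32, -44, 17, 14, 49] -> [-192, 264, -102, -84, -294]
  [-1, 45, 40, 25, 8, -9, -50, 16, -21] -> [-1, 45, 40, 25, 8, -9, -50, 16, -21] -> [6, -270, -240, -150, -48, 54, 300, -96, 126]
  [-34, -14, -25] -> [-34, -14, -25] -> [204, 84, 150]
  [-47, -3, 47, 13, -40, -36, -3, -21] -> [-47, -3, 47, 13, -40, -36, -21] -> [282, 18, -282, -78, 240, 216, 126]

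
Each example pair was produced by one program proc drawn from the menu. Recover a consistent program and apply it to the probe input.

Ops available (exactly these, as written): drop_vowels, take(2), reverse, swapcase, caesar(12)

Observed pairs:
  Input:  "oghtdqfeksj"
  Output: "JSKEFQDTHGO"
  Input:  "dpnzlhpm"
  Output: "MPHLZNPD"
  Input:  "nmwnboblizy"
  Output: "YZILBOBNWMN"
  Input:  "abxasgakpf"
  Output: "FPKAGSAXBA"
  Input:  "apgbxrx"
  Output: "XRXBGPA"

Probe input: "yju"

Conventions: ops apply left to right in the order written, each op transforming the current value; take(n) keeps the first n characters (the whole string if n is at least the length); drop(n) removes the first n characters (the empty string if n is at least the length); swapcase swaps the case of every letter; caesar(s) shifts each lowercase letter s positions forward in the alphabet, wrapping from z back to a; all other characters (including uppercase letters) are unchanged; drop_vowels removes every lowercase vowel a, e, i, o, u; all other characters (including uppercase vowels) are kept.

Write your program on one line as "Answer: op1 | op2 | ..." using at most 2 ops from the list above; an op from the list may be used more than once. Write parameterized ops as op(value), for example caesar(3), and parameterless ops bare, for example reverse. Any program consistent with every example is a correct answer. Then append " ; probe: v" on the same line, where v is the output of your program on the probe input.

swapcase | reverse ; probe: "UJY"

Check, running the answer program on each example:
  "oghtdqfeksj" -> "OGHTDQFEKSJ" -> "JSKEFQDTHGO"
  "dpnzlhpm" -> "DPNZLHPM" -> "MPHLZNPD"
  "nmwnboblizy" -> "NMWNBOBLIZY" -> "YZILBOBNWMN"
  "abxasgakpf" -> "ABXASGAKPF" -> "FPKAGSAXBA"
  "apgbxrx" -> "APGBXRX" -> "XRXBGPA"
  probe: "yju" -> "YJU" -> "UJY"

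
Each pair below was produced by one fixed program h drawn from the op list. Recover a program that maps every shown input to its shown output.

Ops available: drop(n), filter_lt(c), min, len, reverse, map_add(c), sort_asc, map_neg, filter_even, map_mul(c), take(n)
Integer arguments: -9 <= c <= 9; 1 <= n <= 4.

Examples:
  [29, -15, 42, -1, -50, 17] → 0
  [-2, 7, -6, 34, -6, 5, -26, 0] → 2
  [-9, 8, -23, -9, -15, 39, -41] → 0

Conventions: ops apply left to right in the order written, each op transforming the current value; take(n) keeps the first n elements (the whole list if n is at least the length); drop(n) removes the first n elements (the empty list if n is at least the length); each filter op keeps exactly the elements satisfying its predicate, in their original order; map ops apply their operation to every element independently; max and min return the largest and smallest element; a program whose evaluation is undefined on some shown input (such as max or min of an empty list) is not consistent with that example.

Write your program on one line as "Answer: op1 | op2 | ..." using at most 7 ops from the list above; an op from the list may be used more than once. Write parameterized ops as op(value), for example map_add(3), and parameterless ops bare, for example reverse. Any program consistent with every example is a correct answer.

map_add(-6) | drop(2) | drop(4) | filter_even | reverse | len

Check, running the answer program on each example:
  [29, -15, 42, -1, -50, 17] -> [23, -21, 36, -7, -56, 11] -> [36, -7, -56, 11] -> [] -> [] -> [] -> 0
  [-2, 7, -6, 34, -6, 5, -26, 0] -> [-8, 1, -12, 28, -12, -1, -32, -6] -> [-12, 28, -12, -1, -32, -6] -> [-32, -6] -> [-32, -6] -> [-6, -32] -> 2
  [-9, 8, -23, -9, -15, 39, -41] -> [-15, 2, -29, -15, -21, 33, -47] -> [-29, -15, -21, 33, -47] -> [-47] -> [] -> [] -> 0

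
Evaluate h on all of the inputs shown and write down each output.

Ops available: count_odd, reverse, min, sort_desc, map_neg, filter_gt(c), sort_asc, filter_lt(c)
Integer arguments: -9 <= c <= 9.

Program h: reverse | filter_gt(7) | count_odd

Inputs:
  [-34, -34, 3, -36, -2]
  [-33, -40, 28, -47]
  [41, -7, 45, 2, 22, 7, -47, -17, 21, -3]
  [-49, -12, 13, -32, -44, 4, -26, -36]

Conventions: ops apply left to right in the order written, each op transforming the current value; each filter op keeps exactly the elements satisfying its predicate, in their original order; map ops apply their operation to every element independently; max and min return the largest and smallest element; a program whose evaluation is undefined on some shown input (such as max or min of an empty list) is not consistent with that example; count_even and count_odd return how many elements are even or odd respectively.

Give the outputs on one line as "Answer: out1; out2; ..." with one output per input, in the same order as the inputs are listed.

0; 0; 3; 1

Execution, op by op:
  [-34, -34, 3, -36, -2] -> [-2, -36, 3, -34, -34] -> [] -> 0
  [-33, -40, 28, -47] -> [-47, 28, -40, -33] -> [28] -> 0
  [41, -7, 45, 2, 22, 7, -47, -17, 21, -3] -> [-3, 21, -17, -47, 7, 22, 2, 45, -7, 41] -> [21, 22, 45, 41] -> 3
  [-49, -12, 13, -32, -44, 4, -26, -36] -> [-36, -26, 4, -44, -32, 13, -12, -49] -> [13] -> 1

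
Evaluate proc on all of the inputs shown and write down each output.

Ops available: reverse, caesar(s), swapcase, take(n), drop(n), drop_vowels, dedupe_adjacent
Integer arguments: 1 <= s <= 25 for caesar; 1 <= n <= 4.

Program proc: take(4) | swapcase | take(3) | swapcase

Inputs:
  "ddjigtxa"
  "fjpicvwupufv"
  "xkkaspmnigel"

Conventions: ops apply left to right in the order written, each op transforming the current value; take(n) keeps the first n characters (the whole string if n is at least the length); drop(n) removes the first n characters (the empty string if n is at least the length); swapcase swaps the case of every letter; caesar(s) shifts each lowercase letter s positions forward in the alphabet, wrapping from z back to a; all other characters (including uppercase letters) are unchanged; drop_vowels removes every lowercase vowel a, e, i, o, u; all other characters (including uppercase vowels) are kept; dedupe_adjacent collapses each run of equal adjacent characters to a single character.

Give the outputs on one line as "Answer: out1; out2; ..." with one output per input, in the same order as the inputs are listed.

Execution, op by op:
  "ddjigtxa" -> "ddji" -> "DDJI" -> "DDJ" -> "ddj"
  "fjpicvwupufv" -> "fjpi" -> "FJPI" -> "FJP" -> "fjp"
  "xkkaspmnigel" -> "xkka" -> "XKKA" -> "XKK" -> "xkk"

"ddj"; "fjp"; "xkk"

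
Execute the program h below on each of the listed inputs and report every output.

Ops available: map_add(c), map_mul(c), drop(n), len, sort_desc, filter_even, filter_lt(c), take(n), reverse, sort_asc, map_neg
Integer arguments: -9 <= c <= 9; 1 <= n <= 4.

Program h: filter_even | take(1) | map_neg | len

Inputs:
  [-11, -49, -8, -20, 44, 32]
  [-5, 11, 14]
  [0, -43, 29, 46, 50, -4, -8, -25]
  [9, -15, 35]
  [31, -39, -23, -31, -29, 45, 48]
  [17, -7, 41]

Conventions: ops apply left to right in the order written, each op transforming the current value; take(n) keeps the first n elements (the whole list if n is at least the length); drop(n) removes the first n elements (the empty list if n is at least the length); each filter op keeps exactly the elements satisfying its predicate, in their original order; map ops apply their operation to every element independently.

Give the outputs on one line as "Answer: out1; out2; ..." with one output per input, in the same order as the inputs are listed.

Execution, op by op:
  [-11, -49, -8, -20, 44, 32] -> [-8, -20, 44, 32] -> [-8] -> [8] -> 1
  [-5, 11, 14] -> [14] -> [14] -> [-14] -> 1
  [0, -43, 29, 46, 50, -4, -8, -25] -> [0, 46, 50, -4, -8] -> [0] -> [0] -> 1
  [9, -15, 35] -> [] -> [] -> [] -> 0
  [31, -39, -23, -31, -29, 45, 48] -> [48] -> [48] -> [-48] -> 1
  [17, -7, 41] -> [] -> [] -> [] -> 0

1; 1; 1; 0; 1; 0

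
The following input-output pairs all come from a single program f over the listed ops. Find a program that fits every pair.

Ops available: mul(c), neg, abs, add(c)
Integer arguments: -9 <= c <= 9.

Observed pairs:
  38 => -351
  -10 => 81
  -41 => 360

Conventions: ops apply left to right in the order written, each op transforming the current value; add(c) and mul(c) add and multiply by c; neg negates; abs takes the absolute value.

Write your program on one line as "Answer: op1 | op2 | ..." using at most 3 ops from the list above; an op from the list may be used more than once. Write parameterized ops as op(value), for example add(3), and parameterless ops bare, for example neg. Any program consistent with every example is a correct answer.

add(1) | neg | mul(9)

Check, running the answer program on each example:
  38 -> 39 -> -39 -> -351
  -10 -> -9 -> 9 -> 81
  -41 -> -40 -> 40 -> 360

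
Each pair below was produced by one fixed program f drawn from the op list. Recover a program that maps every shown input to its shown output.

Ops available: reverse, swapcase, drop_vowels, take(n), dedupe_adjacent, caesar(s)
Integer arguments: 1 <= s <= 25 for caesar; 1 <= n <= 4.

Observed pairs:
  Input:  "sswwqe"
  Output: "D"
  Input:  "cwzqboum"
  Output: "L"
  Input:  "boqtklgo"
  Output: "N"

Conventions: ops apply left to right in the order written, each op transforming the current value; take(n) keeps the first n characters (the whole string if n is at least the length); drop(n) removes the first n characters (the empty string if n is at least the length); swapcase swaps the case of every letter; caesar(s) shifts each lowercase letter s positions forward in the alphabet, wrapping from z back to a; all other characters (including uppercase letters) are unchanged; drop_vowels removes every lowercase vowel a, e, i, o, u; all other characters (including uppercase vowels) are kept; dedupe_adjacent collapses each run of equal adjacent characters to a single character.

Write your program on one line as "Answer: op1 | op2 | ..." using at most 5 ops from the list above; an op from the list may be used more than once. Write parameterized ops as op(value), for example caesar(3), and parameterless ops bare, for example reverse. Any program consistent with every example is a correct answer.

caesar(25) | dedupe_adjacent | swapcase | reverse | take(1)

Check, running the answer program on each example:
  "sswwqe" -> "rrvvpd" -> "rvpd" -> "RVPD" -> "DPVR" -> "D"
  "cwzqboum" -> "bvypantl" -> "bvypantl" -> "BVYPANTL" -> "LTNAPYVB" -> "L"
  "boqtklgo" -> "anpsjkfn" -> "anpsjkfn" -> "ANPSJKFN" -> "NFKJSPNA" -> "N"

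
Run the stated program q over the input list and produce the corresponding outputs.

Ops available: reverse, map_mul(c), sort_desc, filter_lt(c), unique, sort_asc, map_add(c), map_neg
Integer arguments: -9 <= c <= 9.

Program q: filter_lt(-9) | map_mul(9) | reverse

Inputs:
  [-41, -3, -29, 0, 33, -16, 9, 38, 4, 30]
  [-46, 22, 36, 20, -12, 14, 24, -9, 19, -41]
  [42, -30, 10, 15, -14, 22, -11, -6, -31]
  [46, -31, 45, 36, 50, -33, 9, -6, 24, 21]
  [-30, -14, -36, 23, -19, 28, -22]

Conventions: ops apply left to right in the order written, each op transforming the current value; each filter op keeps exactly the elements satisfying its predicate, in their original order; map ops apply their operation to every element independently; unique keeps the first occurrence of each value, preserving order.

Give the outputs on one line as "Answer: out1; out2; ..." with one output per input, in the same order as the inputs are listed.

Execution, op by op:
  [-41, -3, -29, 0, 33, -16, 9, 38, 4, 30] -> [-41, -29, -16] -> [-369, -261, -144] -> [-144, -261, -369]
  [-46, 22, 36, 20, -12, 14, 24, -9, 19, -41] -> [-46, -12, -41] -> [-414, -108, -369] -> [-369, -108, -414]
  [42, -30, 10, 15, -14, 22, -11, -6, -31] -> [-30, -14, -11, -31] -> [-270, -126, -99, -279] -> [-279, -99, -126, -270]
  [46, -31, 45, 36, 50, -33, 9, -6, 24, 21] -> [-31, -33] -> [-279, -297] -> [-297, -279]
  [-30, -14, -36, 23, -19, 28, -22] -> [-30, -14, -36, -19, -22] -> [-270, -126, -324, -171, -198] -> [-198, -171, -324, -126, -270]

[-144, -261, -369]; [-369, -108, -414]; [-279, -99, -126, -270]; [-297, -279]; [-198, -171, -324, -126, -270]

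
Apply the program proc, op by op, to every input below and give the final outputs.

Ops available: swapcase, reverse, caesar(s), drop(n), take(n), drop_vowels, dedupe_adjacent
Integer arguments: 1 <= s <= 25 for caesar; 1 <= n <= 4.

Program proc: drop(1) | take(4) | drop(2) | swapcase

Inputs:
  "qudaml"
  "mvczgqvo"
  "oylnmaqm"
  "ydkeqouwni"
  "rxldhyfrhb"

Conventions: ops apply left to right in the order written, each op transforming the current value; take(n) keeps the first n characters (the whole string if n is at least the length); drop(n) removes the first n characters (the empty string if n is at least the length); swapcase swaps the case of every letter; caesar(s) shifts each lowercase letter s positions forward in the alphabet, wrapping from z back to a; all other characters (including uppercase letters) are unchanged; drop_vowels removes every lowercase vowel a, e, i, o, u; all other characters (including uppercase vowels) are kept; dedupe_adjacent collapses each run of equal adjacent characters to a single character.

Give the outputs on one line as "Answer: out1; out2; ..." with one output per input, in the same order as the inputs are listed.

"AM"; "ZG"; "NM"; "EQ"; "DH"

Execution, op by op:
  "qudaml" -> "udaml" -> "udam" -> "am" -> "AM"
  "mvczgqvo" -> "vczgqvo" -> "vczg" -> "zg" -> "ZG"
  "oylnmaqm" -> "ylnmaqm" -> "ylnm" -> "nm" -> "NM"
  "ydkeqouwni" -> "dkeqouwni" -> "dkeq" -> "eq" -> "EQ"
  "rxldhyfrhb" -> "xldhyfrhb" -> "xldh" -> "dh" -> "DH"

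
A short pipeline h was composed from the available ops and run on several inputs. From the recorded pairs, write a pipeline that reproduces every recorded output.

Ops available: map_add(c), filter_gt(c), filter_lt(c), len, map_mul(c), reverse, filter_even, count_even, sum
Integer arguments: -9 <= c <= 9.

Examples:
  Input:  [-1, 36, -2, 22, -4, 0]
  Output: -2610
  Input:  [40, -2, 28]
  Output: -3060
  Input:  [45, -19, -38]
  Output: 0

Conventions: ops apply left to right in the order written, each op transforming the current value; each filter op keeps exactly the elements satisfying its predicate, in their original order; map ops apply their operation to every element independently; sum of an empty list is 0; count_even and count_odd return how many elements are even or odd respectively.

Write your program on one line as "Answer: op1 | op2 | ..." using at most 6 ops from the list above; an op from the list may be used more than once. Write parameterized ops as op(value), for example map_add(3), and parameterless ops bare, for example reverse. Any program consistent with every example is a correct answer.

filter_gt(7) | map_mul(9) | filter_even | map_mul(-5) | sum

Check, running the answer program on each example:
  [-1, 36, -2, 22, -4, 0] -> [36, 22] -> [324, 198] -> [324, 198] -> [-1620, -990] -> -2610
  [40, -2, 28] -> [40, 28] -> [360, 252] -> [360, 252] -> [-1800, -1260] -> -3060
  [45, -19, -38] -> [45] -> [405] -> [] -> [] -> 0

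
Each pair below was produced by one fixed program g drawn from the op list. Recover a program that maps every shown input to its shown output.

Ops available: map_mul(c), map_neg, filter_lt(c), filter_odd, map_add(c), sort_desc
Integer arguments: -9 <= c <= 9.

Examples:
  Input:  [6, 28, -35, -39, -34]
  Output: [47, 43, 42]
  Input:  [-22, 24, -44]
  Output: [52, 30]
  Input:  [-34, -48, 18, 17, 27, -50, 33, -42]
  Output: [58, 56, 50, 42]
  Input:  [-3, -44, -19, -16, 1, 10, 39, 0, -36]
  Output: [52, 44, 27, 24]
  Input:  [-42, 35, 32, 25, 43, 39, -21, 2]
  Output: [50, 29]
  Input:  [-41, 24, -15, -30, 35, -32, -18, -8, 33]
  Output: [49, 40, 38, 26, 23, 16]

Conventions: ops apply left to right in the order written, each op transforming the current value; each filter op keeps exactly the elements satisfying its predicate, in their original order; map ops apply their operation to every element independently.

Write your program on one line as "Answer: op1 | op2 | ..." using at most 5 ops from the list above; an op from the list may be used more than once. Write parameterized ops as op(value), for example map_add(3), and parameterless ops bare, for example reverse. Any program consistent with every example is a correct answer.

filter_lt(-7) | map_add(-8) | map_neg | sort_desc

Check, running the answer program on each example:
  [6, 28, -35, -39, -34] -> [-35, -39, -34] -> [-43, -47, -42] -> [43, 47, 42] -> [47, 43, 42]
  [-22, 24, -44] -> [-22, -44] -> [-30, -52] -> [30, 52] -> [52, 30]
  [-34, -48, 18, 17, 27, -50, 33, -42] -> [-34, -48, -50, -42] -> [-42, -56, -58, -50] -> [42, 56, 58, 50] -> [58, 56, 50, 42]
  [-3, -44, -19, -16, 1, 10, 39, 0, -36] -> [-44, -19, -16, -36] -> [-52, -27, -24, -44] -> [52, 27, 24, 44] -> [52, 44, 27, 24]
  [-42, 35, 32, 25, 43, 39, -21, 2] -> [-42, -21] -> [-50, -29] -> [50, 29] -> [50, 29]
  [-41, 24, -15, -30, 35, -32, -18, -8, 33] -> [-41, -15, -30, -32, -18, -8] -> [-49, -23, -38, -40, -26, -16] -> [49, 23, 38, 40, 26, 16] -> [49, 40, 38, 26, 23, 16]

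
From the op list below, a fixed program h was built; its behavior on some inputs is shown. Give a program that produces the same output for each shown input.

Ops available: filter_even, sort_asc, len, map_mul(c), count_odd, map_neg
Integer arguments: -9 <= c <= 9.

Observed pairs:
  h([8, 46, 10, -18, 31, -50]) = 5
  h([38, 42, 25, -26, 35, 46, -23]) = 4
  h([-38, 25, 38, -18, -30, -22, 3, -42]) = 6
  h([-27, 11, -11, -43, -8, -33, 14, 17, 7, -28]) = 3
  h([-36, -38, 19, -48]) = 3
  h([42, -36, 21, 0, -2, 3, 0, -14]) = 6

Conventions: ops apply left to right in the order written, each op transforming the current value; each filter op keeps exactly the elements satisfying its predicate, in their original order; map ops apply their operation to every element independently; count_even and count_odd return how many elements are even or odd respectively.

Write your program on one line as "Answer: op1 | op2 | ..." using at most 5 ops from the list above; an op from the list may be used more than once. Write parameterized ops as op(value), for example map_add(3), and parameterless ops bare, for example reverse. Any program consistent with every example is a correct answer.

map_mul(-7) | filter_even | sort_asc | len

Check, running the answer program on each example:
  [8, 46, 10, -18, 31, -50] -> [-56, -322, -70, 126, -217, 350] -> [-56, -322, -70, 126, 350] -> [-322, -70, -56, 126, 350] -> 5
  [38, 42, 25, -26, 35, 46, -23] -> [-266, -294, -175, 182, -245, -322, 161] -> [-266, -294, 182, -322] -> [-322, -294, -266, 182] -> 4
  [-38, 25, 38, -18, -30, -22, 3, -42] -> [266, -175, -266, 126, 210, 154, -21, 294] -> [266, -266, 126, 210, 154, 294] -> [-266, 126, 154, 210, 266, 294] -> 6
  [-27, 11, -11, -43, -8, -33, 14, 17, 7, -28] -> [189, -77, 77, 301, 56, 231, -98, -119, -49, 196] -> [56, -98, 196] -> [-98, 56, 196] -> 3
  [-36, -38, 19, -48] -> [252, 266, -133, 336] -> [252, 266, 336] -> [252, 266, 336] -> 3
  [42, -36, 21, 0, -2, 3, 0, -14] -> [-294, 252, -147, 0, 14, -21, 0, 98] -> [-294, 252, 0, 14, 0, 98] -> [-294, 0, 0, 14, 98, 252] -> 6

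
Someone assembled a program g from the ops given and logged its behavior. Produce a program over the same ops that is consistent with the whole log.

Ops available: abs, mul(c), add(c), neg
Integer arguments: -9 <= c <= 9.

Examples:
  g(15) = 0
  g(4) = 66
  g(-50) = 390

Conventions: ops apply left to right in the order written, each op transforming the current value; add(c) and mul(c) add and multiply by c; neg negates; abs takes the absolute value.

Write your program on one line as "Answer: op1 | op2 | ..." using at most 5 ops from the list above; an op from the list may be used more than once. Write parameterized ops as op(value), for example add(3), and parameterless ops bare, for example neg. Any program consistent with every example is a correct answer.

neg | add(9) | add(6) | neg | mul(-6)

Check, running the answer program on each example:
  15 -> -15 -> -6 -> 0 -> 0 -> 0
  4 -> -4 -> 5 -> 11 -> -11 -> 66
  -50 -> 50 -> 59 -> 65 -> -65 -> 390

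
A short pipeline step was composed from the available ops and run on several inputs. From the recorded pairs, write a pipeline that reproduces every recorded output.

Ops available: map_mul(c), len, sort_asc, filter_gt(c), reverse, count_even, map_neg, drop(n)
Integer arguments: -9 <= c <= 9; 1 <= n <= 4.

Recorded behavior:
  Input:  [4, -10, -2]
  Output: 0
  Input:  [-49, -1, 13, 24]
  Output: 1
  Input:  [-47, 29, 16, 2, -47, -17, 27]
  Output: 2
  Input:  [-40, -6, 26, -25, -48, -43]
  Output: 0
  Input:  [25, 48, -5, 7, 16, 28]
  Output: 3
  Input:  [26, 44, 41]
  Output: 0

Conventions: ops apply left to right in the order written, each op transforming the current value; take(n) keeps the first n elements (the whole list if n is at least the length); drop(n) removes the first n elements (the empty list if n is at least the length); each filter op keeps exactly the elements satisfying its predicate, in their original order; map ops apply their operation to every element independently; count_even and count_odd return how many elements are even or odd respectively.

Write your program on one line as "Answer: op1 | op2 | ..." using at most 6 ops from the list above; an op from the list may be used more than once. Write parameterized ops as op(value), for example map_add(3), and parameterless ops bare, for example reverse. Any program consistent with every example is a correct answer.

drop(3) | filter_gt(-5) | reverse | map_mul(-7) | map_mul(6) | len

Check, running the answer program on each example:
  [4, -10, -2] -> [] -> [] -> [] -> [] -> [] -> 0
  [-49, -1, 13, 24] -> [24] -> [24] -> [24] -> [-168] -> [-1008] -> 1
  [-47, 29, 16, 2, -47, -17, 27] -> [2, -47, -17, 27] -> [2, 27] -> [27, 2] -> [-189, -14] -> [-1134, -84] -> 2
  [-40, -6, 26, -25, -48, -43] -> [-25, -48, -43] -> [] -> [] -> [] -> [] -> 0
  [25, 48, -5, 7, 16, 28] -> [7, 16, 28] -> [7, 16, 28] -> [28, 16, 7] -> [-196, -112, -49] -> [-1176, -672, -294] -> 3
  [26, 44, 41] -> [] -> [] -> [] -> [] -> [] -> 0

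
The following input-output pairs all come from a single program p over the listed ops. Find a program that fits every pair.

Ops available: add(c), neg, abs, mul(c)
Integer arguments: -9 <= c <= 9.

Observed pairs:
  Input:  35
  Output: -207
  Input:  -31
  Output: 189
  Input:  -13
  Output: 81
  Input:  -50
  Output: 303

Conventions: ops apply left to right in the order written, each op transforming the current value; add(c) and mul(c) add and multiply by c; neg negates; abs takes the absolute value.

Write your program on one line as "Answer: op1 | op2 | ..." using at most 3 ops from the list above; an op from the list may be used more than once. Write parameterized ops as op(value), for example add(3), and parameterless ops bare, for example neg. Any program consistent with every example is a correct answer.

mul(-6) | add(-6) | add(9)

Check, running the answer program on each example:
  35 -> -210 -> -216 -> -207
  -31 -> 186 -> 180 -> 189
  -13 -> 78 -> 72 -> 81
  -50 -> 300 -> 294 -> 303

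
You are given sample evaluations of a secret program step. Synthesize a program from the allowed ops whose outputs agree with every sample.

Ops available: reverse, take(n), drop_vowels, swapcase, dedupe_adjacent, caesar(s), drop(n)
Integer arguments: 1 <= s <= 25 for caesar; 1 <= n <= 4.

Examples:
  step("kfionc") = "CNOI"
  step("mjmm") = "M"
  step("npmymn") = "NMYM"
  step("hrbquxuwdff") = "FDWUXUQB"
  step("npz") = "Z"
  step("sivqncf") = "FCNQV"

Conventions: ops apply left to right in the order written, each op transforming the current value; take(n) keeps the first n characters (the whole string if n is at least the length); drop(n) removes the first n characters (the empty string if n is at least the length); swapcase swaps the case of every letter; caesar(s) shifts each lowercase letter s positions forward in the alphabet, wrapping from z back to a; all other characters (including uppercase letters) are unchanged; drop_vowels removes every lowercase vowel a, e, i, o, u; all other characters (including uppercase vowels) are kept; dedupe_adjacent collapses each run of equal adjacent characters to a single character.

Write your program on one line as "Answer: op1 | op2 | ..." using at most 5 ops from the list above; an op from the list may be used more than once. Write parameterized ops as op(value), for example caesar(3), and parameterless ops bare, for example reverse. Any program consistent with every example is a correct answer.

drop(2) | swapcase | dedupe_adjacent | reverse

Check, running the answer program on each example:
  "kfionc" -> "ionc" -> "IONC" -> "IONC" -> "CNOI"
  "mjmm" -> "mm" -> "MM" -> "M" -> "M"
  "npmymn" -> "mymn" -> "MYMN" -> "MYMN" -> "NMYM"
  "hrbquxuwdff" -> "bquxuwdff" -> "BQUXUWDFF" -> "BQUXUWDF" -> "FDWUXUQB"
  "npz" -> "z" -> "Z" -> "Z" -> "Z"
  "sivqncf" -> "vqncf" -> "VQNCF" -> "VQNCF" -> "FCNQV"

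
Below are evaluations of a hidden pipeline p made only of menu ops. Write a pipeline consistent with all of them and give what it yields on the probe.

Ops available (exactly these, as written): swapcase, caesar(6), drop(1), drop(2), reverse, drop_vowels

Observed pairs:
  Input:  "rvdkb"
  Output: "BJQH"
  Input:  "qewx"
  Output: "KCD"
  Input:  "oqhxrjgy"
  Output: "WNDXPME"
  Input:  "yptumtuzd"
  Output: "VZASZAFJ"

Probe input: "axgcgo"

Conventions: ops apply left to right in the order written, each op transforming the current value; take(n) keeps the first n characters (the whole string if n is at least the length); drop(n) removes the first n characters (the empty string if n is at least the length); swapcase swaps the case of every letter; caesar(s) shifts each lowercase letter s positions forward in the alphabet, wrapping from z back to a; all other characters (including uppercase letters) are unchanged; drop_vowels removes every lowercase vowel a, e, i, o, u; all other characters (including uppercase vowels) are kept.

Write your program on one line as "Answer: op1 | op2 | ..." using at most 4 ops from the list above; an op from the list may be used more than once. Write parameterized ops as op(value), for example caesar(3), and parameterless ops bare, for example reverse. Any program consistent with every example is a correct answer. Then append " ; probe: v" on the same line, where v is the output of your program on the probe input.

caesar(6) | drop(1) | swapcase ; probe: "DMIMU"

Check, running the answer program on each example:
  "rvdkb" -> "xbjqh" -> "bjqh" -> "BJQH"
  "qewx" -> "wkcd" -> "kcd" -> "KCD"
  "oqhxrjgy" -> "uwndxpme" -> "wndxpme" -> "WNDXPME"
  "yptumtuzd" -> "evzaszafj" -> "vzaszafj" -> "VZASZAFJ"
  probe: "axgcgo" -> "gdmimu" -> "dmimu" -> "DMIMU"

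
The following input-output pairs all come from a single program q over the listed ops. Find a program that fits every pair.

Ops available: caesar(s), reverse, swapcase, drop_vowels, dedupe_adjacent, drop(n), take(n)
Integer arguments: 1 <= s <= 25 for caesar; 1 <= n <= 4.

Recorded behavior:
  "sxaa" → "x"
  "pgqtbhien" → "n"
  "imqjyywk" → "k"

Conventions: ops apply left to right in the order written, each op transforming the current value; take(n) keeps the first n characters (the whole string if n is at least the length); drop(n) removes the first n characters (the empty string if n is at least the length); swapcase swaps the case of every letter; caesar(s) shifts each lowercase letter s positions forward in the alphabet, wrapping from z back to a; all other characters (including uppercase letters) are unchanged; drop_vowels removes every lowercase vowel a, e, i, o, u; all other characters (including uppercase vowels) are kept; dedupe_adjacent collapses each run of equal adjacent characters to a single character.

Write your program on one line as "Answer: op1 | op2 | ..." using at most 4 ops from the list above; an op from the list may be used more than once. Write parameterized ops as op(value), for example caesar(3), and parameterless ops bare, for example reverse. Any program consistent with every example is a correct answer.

drop_vowels | reverse | take(4) | take(1)

Check, running the answer program on each example:
  "sxaa" -> "sx" -> "xs" -> "xs" -> "x"
  "pgqtbhien" -> "pgqtbhn" -> "nhbtqgp" -> "nhbt" -> "n"
  "imqjyywk" -> "mqjyywk" -> "kwyyjqm" -> "kwyy" -> "k"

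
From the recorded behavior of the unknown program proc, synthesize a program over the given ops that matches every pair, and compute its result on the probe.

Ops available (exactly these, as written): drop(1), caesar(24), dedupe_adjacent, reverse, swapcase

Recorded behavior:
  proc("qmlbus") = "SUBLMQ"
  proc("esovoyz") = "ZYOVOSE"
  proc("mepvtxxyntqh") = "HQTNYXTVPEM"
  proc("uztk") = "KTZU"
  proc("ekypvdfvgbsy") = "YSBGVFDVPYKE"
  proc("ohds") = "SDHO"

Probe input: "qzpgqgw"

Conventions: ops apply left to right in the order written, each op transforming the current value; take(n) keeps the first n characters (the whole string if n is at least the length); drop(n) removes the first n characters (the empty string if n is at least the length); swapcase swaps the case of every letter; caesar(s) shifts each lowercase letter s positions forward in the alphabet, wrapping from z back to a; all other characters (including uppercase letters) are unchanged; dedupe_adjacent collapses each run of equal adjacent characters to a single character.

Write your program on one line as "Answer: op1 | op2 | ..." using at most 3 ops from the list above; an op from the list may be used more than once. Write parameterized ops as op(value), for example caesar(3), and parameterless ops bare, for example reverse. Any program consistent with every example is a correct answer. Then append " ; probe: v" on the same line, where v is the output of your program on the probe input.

swapcase | dedupe_adjacent | reverse ; probe: "WGQGPZQ"

Check, running the answer program on each example:
  "qmlbus" -> "QMLBUS" -> "QMLBUS" -> "SUBLMQ"
  "esovoyz" -> "ESOVOYZ" -> "ESOVOYZ" -> "ZYOVOSE"
  "mepvtxxyntqh" -> "MEPVTXXYNTQH" -> "MEPVTXYNTQH" -> "HQTNYXTVPEM"
  "uztk" -> "UZTK" -> "UZTK" -> "KTZU"
  "ekypvdfvgbsy" -> "EKYPVDFVGBSY" -> "EKYPVDFVGBSY" -> "YSBGVFDVPYKE"
  "ohds" -> "OHDS" -> "OHDS" -> "SDHO"
  probe: "qzpgqgw" -> "QZPGQGW" -> "QZPGQGW" -> "WGQGPZQ"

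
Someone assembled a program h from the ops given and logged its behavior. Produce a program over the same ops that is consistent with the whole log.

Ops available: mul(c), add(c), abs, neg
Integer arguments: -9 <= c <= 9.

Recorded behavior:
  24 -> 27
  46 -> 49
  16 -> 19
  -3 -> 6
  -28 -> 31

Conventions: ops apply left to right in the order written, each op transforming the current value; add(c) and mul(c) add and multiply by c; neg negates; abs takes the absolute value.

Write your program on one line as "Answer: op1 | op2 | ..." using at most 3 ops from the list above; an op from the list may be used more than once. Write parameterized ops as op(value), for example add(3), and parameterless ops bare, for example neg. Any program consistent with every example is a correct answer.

abs | add(3)

Check, running the answer program on each example:
  24 -> 24 -> 27
  46 -> 46 -> 49
  16 -> 16 -> 19
  -3 -> 3 -> 6
  -28 -> 28 -> 31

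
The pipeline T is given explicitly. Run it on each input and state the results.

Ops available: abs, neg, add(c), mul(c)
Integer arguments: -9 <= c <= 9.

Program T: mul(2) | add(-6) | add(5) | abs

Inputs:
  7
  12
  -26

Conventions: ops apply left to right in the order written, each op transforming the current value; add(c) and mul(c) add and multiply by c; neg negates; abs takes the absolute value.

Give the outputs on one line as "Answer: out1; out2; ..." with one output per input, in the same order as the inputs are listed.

Execution, op by op:
  7 -> 14 -> 8 -> 13 -> 13
  12 -> 24 -> 18 -> 23 -> 23
  -26 -> -52 -> -58 -> -53 -> 53

13; 23; 53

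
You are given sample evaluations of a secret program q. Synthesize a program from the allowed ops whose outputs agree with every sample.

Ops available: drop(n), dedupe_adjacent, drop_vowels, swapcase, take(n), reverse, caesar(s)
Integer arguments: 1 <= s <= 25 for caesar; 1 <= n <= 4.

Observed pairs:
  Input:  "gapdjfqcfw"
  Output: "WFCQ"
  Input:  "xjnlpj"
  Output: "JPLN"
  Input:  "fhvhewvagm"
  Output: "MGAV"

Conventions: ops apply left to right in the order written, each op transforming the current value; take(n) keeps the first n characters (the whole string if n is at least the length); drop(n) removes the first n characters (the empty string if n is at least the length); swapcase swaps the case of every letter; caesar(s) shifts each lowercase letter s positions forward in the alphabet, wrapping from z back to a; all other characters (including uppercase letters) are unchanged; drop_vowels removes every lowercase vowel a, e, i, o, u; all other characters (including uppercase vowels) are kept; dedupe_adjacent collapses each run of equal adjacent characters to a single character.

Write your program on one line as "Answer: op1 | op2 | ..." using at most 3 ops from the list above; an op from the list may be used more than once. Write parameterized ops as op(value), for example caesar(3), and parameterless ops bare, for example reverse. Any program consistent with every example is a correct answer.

reverse | take(4) | swapcase

Check, running the answer program on each example:
  "gapdjfqcfw" -> "wfcqfjdpag" -> "wfcq" -> "WFCQ"
  "xjnlpj" -> "jplnjx" -> "jpln" -> "JPLN"
  "fhvhewvagm" -> "mgavwehvhf" -> "mgav" -> "MGAV"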